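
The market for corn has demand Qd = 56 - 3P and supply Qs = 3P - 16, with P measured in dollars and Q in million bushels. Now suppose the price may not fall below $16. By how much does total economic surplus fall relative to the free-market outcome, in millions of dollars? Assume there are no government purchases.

In a free market, 56 - 3P = 3P - 16 gives the equilibrium P* = 12, Q* = 20.
The floor of 16 is above the equilibrium price 12, so it binds.
At P = 16: Qd = 56 - 3·16 = 8 and Qs = 3·16 - 16 = 32.
Quantity traded falls to 8. At Q = 8 the demand price is (56 - 8)/3 = 16 and the supply price is (16 + 8)/3 = 8.
Deadweight loss = ½ · (16 - 8) · (20 - 8) = ½ · 8 · 12 = 48.

48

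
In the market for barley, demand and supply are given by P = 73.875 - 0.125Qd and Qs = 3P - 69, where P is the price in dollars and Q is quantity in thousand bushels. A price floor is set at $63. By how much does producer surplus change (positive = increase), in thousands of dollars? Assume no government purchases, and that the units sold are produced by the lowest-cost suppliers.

Rearranging demand gives Qd = 591 - 8P. In a free market, 591 - 8P = 3P - 69 gives the equilibrium P* = 60, Q* = 111.
Since 63 > 60, the floor is binding.
At P = 63: Qd = 591 - 8·63 = 87 and Qs = 3·63 - 69 = 120.
Producer surplus without the control is ½ · (60 - 23) · 111 = 2053.5.
With the floor, 87 units are sold at 63. The supply price at Q = 87 is 52, so PS = ½ · [(63 - 23) + (63 - 52)] · 87 = 2218.5.
Change in producer surplus = 2218.5 - 2053.5 = 165.

165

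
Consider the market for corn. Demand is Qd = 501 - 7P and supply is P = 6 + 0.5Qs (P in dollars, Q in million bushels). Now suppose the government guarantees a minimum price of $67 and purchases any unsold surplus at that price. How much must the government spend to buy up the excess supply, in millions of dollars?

Rearranging supply gives Qs = 2P - 12. Equilibrium: 501 - 7P = 2P - 12, so 513 = 9P and P* = 57, Q* = 102.
Because the floor (67) lies above the market-clearing price, it is binding.
At P = 67: Qd = 501 - 7·67 = 32 and Qs = 2·67 - 12 = 122.
Surplus = Qs - Qd = 90.
Government expenditure = surplus × support price = 90 × 67 = 6030.

6030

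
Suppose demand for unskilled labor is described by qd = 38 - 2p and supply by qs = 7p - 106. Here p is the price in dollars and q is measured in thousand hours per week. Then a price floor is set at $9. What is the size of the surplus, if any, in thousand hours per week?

Equilibrium: 38 - 2p = 7p - 106, so 144 = 9p and p* = 16, q* = 6.
The floor of 9 is below the equilibrium price 16, so it is not binding; the market clears at p* = 16, q* = 6.
Since the control does not bind, there is no surplus.

0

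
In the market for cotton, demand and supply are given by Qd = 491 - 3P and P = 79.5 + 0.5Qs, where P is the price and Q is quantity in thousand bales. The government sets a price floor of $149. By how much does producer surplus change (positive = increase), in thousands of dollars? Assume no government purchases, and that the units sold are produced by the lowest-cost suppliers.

23.75

Rearranging supply gives Qs = 2P - 159. In a free market, 491 - 3P = 2P - 159 gives the equilibrium P* = 130, Q* = 101.
The floor of 149 is above the equilibrium price 130, so it binds.
At P = 149: Qd = 491 - 3·149 = 44 and Qs = 2·149 - 159 = 139.
Producer surplus without the control is ½ · (130 - 79.5) · 101 = 2550.25.
With the floor, 44 units are sold at 149. The supply price at Q = 44 is 101.5, so PS = ½ · [(149 - 79.5) + (149 - 101.5)] · 44 = 2574.
Change in producer surplus = 2574 - 2550.25 = 23.75.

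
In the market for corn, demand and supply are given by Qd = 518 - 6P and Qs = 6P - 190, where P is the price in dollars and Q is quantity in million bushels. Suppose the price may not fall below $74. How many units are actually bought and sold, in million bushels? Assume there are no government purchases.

Setting quantity demanded equal to quantity supplied, 518 - 6P = 6P - 190, gives P* = 59 and Q* = 164.
The floor of 74 is above the equilibrium price 59, so it binds.
At P = 74: Qd = 518 - 6·74 = 74 and Qs = 6·74 - 190 = 254.
The quantity actually transacted is the short side, demand: 74.

74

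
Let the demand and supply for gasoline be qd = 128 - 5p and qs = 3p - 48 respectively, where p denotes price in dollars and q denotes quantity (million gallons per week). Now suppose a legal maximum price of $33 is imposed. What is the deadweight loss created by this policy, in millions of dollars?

Equilibrium: 128 - 5p = 3p - 48, so 176 = 8p and p* = 22, q* = 18.
Since 33 is above p* = 22, the ceiling does not bind and the free-market outcome prevails.
Since the control does not bind, no trades are prevented and deadweight loss is zero.

0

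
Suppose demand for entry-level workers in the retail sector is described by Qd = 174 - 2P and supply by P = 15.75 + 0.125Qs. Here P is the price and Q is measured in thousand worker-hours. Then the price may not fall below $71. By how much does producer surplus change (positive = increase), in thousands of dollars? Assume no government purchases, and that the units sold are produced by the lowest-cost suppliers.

891.75

Rearranging supply gives Qs = 8P - 126. Without the control the market clears where 174 - 2P = 8P - 126, i.e. P* = 30 and Q* = 114.
Since 71 > 30, the floor is binding.
At P = 71: Qd = 174 - 2·71 = 32 and Qs = 8·71 - 126 = 442.
Producer surplus without the control is ½ · (30 - 15.75) · 114 = 812.25.
With the floor, 32 units are sold at 71. The supply price at Q = 32 is 19.75, so PS = ½ · [(71 - 15.75) + (71 - 19.75)] · 32 = 1704.
Change in producer surplus = 1704 - 812.25 = 891.75.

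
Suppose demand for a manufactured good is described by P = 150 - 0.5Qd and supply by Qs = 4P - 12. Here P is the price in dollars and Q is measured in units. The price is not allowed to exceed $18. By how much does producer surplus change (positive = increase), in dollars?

Rearranging demand gives Qd = 300 - 2P. Without the control the market clears where 300 - 2P = 4P - 12, i.e. P* = 52 and Q* = 196.
Since 18 < 52, the ceiling is binding.
At P = 18: Qd = 300 - 2·18 = 264 and Qs = 4·18 - 12 = 60.
Producer surplus without the control is ½ · (52 - 3) · 196 = 4802.
With the ceiling, producers sell 60 units at 18, so PS = ½ · (18 - 3) · 60 = 450.
Change in producer surplus = 450 - 4802 = -4352.

-4352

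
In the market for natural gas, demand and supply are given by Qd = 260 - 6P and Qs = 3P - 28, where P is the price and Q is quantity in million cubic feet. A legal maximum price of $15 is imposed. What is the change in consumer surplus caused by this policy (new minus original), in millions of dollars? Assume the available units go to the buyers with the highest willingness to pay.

72.25

Setting quantity demanded equal to quantity supplied, 260 - 6P = 3P - 28, gives P* = 32 and Q* = 68.
The ceiling of 15 is below the equilibrium price 32, so it binds.
At P = 15: Qd = 260 - 6·15 = 170 and Qs = 3·15 - 28 = 17.
Consumer surplus without the control is ½ · (130/3 - 32) · 68 = 1156/3.
With the ceiling, 17 units are sold at 15 (assume they go to the highest-value buyers). The demand price at Q = 17 is 40.5, so CS = ½ · [(130/3 - 15) + (40.5 - 15)] · 17 = 5491/12.
Change in consumer surplus = 5491/12 - 1156/3 = 72.25.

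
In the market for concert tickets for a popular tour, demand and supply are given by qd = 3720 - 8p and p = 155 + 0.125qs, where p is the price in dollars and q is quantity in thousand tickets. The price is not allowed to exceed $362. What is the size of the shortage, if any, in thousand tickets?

0

Rearranging supply gives qs = 8p - 1240. Equilibrium: 3720 - 8p = 8p - 1240, so 4960 = 16p and p* = 310, q* = 1240.
Since 362 is above p* = 310, the ceiling does not bind and the free-market outcome prevails.
Since the control does not bind, there is no shortage.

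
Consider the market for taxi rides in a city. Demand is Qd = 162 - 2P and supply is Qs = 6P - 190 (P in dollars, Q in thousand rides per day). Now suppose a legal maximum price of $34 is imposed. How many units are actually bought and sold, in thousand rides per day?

14

Without the control the market clears where 162 - 2P = 6P - 190, i.e. P* = 44 and Q* = 74.
Because the ceiling (34) lies below the market-clearing price, it is binding.
At P = 34: Qd = 162 - 2·34 = 94 and Qs = 6·34 - 190 = 14.
The quantity actually transacted is the short side, supply: 14.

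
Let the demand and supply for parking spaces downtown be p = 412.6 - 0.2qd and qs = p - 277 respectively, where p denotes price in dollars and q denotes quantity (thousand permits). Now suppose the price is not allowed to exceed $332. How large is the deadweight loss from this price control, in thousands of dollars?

2018.4

Rearranging demand gives qd = 2063 - 5p. Without the control the market clears where 2063 - 5p = p - 277, i.e. p* = 390 and q* = 113.
The ceiling of 332 is below the equilibrium price 390, so it binds.
At p = 332: qd = 2063 - 5·332 = 403 and qs = 332 - 277 = 55.
Quantity traded falls to 55. At q = 55 the demand price is (2063 - 55)/5 = 401.6 and the supply price is 277 + 55 = 332.
Deadweight loss = ½ · (401.6 - 332) · (113 - 55) = ½ · 69.6 · 58 = 2018.4.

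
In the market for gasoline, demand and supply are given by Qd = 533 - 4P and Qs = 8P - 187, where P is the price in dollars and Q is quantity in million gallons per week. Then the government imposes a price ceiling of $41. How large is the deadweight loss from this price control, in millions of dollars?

4332

In a free market, 533 - 4P = 8P - 187 gives the equilibrium P* = 60, Q* = 293.
Because the ceiling (41) lies below the market-clearing price, it is binding.
At P = 41: Qd = 533 - 4·41 = 369 and Qs = 8·41 - 187 = 141.
Quantity traded falls to 141. At Q = 141 the demand price is (533 - 141)/4 = 98 and the supply price is (187 + 141)/8 = 41.
Deadweight loss = ½ · (98 - 41) · (293 - 141) = ½ · 57 · 152 = 4332.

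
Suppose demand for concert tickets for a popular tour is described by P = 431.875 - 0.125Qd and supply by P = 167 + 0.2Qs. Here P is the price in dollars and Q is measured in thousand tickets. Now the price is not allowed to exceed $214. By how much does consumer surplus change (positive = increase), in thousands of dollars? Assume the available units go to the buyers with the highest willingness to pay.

Rearranging demand gives Qd = 3455 - 8P; rearranging supply gives Qs = 5P - 835. Setting quantity demanded equal to quantity supplied, 3455 - 8P = 5P - 835, gives P* = 330 and Q* = 815.
The ceiling of 214 is below the equilibrium price 330, so it binds.
At P = 214: Qd = 3455 - 8·214 = 1743 and Qs = 5·214 - 835 = 235.
Consumer surplus without the control is ½ · (431.875 - 330) · 815 = 41514.0625.
With the ceiling, 235 units are sold at 214 (assume they go to the highest-value buyers). The demand price at Q = 235 is 402.5, so CS = ½ · [(431.875 - 214) + (402.5 - 214)] · 235 = 47749.0625.
Change in consumer surplus = 47749.0625 - 41514.0625 = 6235.

6235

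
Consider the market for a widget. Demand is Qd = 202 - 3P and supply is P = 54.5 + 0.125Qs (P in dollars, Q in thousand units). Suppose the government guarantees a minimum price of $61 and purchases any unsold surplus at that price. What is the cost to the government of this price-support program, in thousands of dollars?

Rearranging supply gives Qs = 8P - 436. Equilibrium: 202 - 3P = 8P - 436, so 638 = 11P and P* = 58, Q* = 28.
Because the floor (61) lies above the market-clearing price, it is binding.
At P = 61: Qd = 202 - 3·61 = 19 and Qs = 8·61 - 436 = 52.
Surplus = Qs - Qd = 33.
Government expenditure = surplus × support price = 33 × 61 = 2013.

2013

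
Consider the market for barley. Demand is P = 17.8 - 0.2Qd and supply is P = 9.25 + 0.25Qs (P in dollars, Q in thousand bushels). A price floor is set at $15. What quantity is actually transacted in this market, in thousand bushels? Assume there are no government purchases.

14

Rearranging demand gives Qd = 89 - 5P; rearranging supply gives Qs = 4P - 37. Setting quantity demanded equal to quantity supplied, 89 - 5P = 4P - 37, gives P* = 14 and Q* = 19.
The floor of 15 is above the equilibrium price 14, so it binds.
At P = 15: Qd = 89 - 5·15 = 14 and Qs = 4·15 - 37 = 23.
The quantity actually transacted is the short side, demand: 14.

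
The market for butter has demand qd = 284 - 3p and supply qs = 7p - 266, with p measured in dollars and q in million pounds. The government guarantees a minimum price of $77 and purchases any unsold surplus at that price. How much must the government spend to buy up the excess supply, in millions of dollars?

Without the control the market clears where 284 - 3p = 7p - 266, i.e. p* = 55 and q* = 119.
Because the floor (77) lies above the market-clearing price, it is binding.
At p = 77: qd = 284 - 3·77 = 53 and qs = 7·77 - 266 = 273.
Surplus = qs - qd = 220.
Government expenditure = surplus × support price = 220 × 77 = 16940.

16940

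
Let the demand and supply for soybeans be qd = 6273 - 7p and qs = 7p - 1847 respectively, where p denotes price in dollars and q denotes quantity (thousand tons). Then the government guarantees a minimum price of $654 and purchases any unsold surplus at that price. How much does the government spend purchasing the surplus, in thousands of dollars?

Without the control the market clears where 6273 - 7p = 7p - 1847, i.e. p* = 580 and q* = 2213.
Because the floor (654) lies above the market-clearing price, it is binding.
At p = 654: qd = 6273 - 7·654 = 1695 and qs = 7·654 - 1847 = 2731.
Surplus = qs - qd = 1036.
Government expenditure = surplus × support price = 1036 × 654 = 677544.

677544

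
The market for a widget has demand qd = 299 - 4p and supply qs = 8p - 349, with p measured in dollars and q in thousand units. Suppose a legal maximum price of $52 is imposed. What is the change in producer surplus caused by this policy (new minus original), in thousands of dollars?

-150

Without the control the market clears where 299 - 4p = 8p - 349, i.e. p* = 54 and q* = 83.
The ceiling of 52 is below the equilibrium price 54, so it binds.
At p = 52: qd = 299 - 4·52 = 91 and qs = 8·52 - 349 = 67.
Producer surplus without the control is ½ · (54 - 43.625) · 83 = 430.5625.
With the ceiling, producers sell 67 units at 52, so PS = ½ · (52 - 43.625) · 67 = 280.5625.
Change in producer surplus = 280.5625 - 430.5625 = -150.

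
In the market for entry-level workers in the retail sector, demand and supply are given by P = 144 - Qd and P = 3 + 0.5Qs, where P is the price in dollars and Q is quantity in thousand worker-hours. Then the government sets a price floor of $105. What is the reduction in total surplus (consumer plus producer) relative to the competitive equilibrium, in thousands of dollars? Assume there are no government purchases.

2268.75

Rearranging demand gives Qd = 144 - P; rearranging supply gives Qs = 2P - 6. Equilibrium: 144 - P = 2P - 6, so 150 = 3P and P* = 50, Q* = 94.
The floor of 105 is above the equilibrium price 50, so it binds.
At P = 105: Qd = 144 - 105 = 39 and Qs = 2·105 - 6 = 204.
Quantity traded falls to 39. At Q = 39 the demand price is 144 - 39 = 105 and the supply price is (6 + 39)/2 = 22.5.
Deadweight loss = ½ · (105 - 22.5) · (94 - 39) = ½ · 82.5 · 55 = 2268.75.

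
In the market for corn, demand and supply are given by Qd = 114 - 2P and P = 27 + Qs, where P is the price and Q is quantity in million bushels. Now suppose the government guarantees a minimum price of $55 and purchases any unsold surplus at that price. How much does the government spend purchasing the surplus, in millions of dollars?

1320

Rearranging supply gives Qs = P - 27. Equilibrium: 114 - 2P = P - 27, so 141 = 3P and P* = 47, Q* = 20.
Because the floor (55) lies above the market-clearing price, it is binding.
At P = 55: Qd = 114 - 2·55 = 4 and Qs = 55 - 27 = 28.
Surplus = Qs - Qd = 24.
Government expenditure = surplus × support price = 24 × 55 = 1320.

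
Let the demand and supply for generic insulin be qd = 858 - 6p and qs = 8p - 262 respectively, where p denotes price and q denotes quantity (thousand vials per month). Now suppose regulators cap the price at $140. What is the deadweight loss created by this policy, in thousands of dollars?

0

Without the control the market clears where 858 - 6p = 8p - 262, i.e. p* = 80 and q* = 378.
The ceiling of 140 is above the equilibrium price 80, so it is not binding; the market clears at p* = 80, q* = 378.
Since the control does not bind, no trades are prevented and deadweight loss is zero.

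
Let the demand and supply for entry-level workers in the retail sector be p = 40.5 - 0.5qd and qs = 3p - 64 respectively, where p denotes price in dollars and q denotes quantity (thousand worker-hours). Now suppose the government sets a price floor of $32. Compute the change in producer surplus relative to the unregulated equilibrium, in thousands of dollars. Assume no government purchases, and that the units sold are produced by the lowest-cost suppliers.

45

Rearranging demand gives qd = 81 - 2p. In a free market, 81 - 2p = 3p - 64 gives the equilibrium p* = 29, q* = 23.
Because the floor (32) lies above the market-clearing price, it is binding.
At p = 32: qd = 81 - 2·32 = 17 and qs = 3·32 - 64 = 32.
Producer surplus without the control is ½ · (29 - 64/3) · 23 = 529/6.
With the floor, 17 units are sold at 32. The supply price at q = 17 is 27, so PS = ½ · [(32 - 64/3) + (32 - 27)] · 17 = 799/6.
Change in producer surplus = 799/6 - 529/6 = 45.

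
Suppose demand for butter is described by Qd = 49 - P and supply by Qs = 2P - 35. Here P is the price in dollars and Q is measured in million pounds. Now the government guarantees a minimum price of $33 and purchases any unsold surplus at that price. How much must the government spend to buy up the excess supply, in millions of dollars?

495

Equilibrium: 49 - P = 2P - 35, so 84 = 3P and P* = 28, Q* = 21.
Since 33 > 28, the floor is binding.
At P = 33: Qd = 49 - 33 = 16 and Qs = 2·33 - 35 = 31.
Surplus = Qs - Qd = 15.
Government expenditure = surplus × support price = 15 × 33 = 495.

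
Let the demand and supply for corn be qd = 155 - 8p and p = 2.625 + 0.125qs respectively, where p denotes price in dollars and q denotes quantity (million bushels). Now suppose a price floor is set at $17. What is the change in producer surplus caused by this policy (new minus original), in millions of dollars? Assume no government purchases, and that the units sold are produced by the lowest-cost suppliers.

-30

Rearranging supply gives qs = 8p - 21. Equilibrium: 155 - 8p = 8p - 21, so 176 = 16p and p* = 11, q* = 67.
The floor of 17 is above the equilibrium price 11, so it binds.
At p = 17: qd = 155 - 8·17 = 19 and qs = 8·17 - 21 = 115.
Producer surplus without the control is ½ · (11 - 2.625) · 67 = 280.5625.
With the floor, 19 units are sold at 17. The supply price at q = 19 is 5, so PS = ½ · [(17 - 2.625) + (17 - 5)] · 19 = 250.5625.
Change in producer surplus = 250.5625 - 280.5625 = -30.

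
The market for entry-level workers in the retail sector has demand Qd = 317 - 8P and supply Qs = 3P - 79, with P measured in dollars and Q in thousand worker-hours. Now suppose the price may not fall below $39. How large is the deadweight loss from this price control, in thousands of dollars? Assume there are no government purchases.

132

In a free market, 317 - 8P = 3P - 79 gives the equilibrium P* = 36, Q* = 29.
Since 39 > 36, the floor is binding.
At P = 39: Qd = 317 - 8·39 = 5 and Qs = 3·39 - 79 = 38.
Quantity traded falls to 5. At Q = 5 the demand price is (317 - 5)/8 = 39 and the supply price is (79 + 5)/3 = 28.
Deadweight loss = ½ · (39 - 28) · (29 - 5) = ½ · 11 · 24 = 132.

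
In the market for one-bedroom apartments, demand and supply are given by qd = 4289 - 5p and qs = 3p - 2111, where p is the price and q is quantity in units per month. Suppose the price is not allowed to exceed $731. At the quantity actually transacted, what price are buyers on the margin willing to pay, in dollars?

841.4

Without the control the market clears where 4289 - 5p = 3p - 2111, i.e. p* = 800 and q* = 289.
Because the ceiling (731) lies below the market-clearing price, it is binding.
At p = 731: qd = 4289 - 5·731 = 634 and qs = 3·731 - 2111 = 82.
Only 82 units reach the market. On the demand curve, the marginal buyer's willingness to pay at q = 82 is (4289 - 82)/5 = 841.4.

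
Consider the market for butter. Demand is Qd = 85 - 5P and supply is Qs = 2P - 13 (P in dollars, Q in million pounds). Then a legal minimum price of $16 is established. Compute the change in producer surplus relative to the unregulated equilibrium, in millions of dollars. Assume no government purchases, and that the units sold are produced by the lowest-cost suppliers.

In a free market, 85 - 5P = 2P - 13 gives the equilibrium P* = 14, Q* = 15.
The floor of 16 is above the equilibrium price 14, so it binds.
At P = 16: Qd = 85 - 5·16 = 5 and Qs = 2·16 - 13 = 19.
Producer surplus without the control is ½ · (14 - 6.5) · 15 = 56.25.
With the floor, 5 units are sold at 16. The supply price at Q = 5 is 9, so PS = ½ · [(16 - 6.5) + (16 - 9)] · 5 = 41.25.
Change in producer surplus = 41.25 - 56.25 = -15.

-15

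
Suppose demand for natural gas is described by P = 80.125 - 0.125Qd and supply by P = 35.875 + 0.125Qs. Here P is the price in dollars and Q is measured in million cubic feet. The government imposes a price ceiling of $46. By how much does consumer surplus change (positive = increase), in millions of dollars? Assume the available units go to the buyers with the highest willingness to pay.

396

Rearranging demand gives Qd = 641 - 8P; rearranging supply gives Qs = 8P - 287. Setting quantity demanded equal to quantity supplied, 641 - 8P = 8P - 287, gives P* = 58 and Q* = 177.
The ceiling of 46 is below the equilibrium price 58, so it binds.
At P = 46: Qd = 641 - 8·46 = 273 and Qs = 8·46 - 287 = 81.
Consumer surplus without the control is ½ · (80.125 - 58) · 177 = 1958.0625.
With the ceiling, 81 units are sold at 46 (assume they go to the highest-value buyers). The demand price at Q = 81 is 70, so CS = ½ · [(80.125 - 46) + (70 - 46)] · 81 = 2354.0625.
Change in consumer surplus = 2354.0625 - 1958.0625 = 396.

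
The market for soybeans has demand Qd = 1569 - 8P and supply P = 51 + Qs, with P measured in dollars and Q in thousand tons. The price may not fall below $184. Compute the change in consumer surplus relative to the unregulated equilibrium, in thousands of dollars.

Rearranging supply gives Qs = P - 51. In a free market, 1569 - 8P = P - 51 gives the equilibrium P* = 180, Q* = 129.
Since 184 > 180, the floor is binding.
At P = 184: Qd = 1569 - 8·184 = 97 and Qs = 184 - 51 = 133.
Consumer surplus without the control is ½ · (196.125 - 180) · 129 = 1040.0625.
With the floor, consumers buy 97 units at 184, so CS = ½ · (196.125 - 184) · 97 = 588.0625.
Change in consumer surplus = 588.0625 - 1040.0625 = -452.

-452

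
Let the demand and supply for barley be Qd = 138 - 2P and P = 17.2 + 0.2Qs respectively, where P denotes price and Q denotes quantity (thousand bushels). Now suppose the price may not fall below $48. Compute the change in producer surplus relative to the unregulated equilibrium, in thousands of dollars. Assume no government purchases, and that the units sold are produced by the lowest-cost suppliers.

Rearranging supply gives Qs = 5P - 86. Setting quantity demanded equal to quantity supplied, 138 - 2P = 5P - 86, gives P* = 32 and Q* = 74.
Since 48 > 32, the floor is binding.
At P = 48: Qd = 138 - 2·48 = 42 and Qs = 5·48 - 86 = 154.
Producer surplus without the control is ½ · (32 - 17.2) · 74 = 547.6.
With the floor, 42 units are sold at 48. The supply price at Q = 42 is 25.6, so PS = ½ · [(48 - 17.2) + (48 - 25.6)] · 42 = 1117.2.
Change in producer surplus = 1117.2 - 547.6 = 569.6.

569.6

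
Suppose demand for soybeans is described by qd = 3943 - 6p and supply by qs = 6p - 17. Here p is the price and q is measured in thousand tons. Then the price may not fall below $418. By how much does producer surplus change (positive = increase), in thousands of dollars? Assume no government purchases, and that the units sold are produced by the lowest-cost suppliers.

103048

Setting quantity demanded equal to quantity supplied, 3943 - 6p = 6p - 17, gives p* = 330 and q* = 1963.
The floor of 418 is above the equilibrium price 330, so it binds.
At p = 418: qd = 3943 - 6·418 = 1435 and qs = 6·418 - 17 = 2491.
Producer surplus without the control is ½ · (330 - 17/6) · 1963 = 3853369/12.
With the floor, 1435 units are sold at 418. The supply price at q = 1435 is 242, so PS = ½ · [(418 - 17/6) + (418 - 242)] · 1435 = 5089945/12.
Change in producer surplus = 5089945/12 - 3853369/12 = 103048.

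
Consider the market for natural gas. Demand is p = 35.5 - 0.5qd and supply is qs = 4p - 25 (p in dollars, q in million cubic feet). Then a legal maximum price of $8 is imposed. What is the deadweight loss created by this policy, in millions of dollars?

Rearranging demand gives qd = 71 - 2p. Without the control the market clears where 71 - 2p = 4p - 25, i.e. p* = 16 and q* = 39.
Because the ceiling (8) lies below the market-clearing price, it is binding.
At p = 8: qd = 71 - 2·8 = 55 and qs = 4·8 - 25 = 7.
Quantity traded falls to 7. At q = 7 the demand price is (71 - 7)/2 = 32 and the supply price is (25 + 7)/4 = 8.
Deadweight loss = ½ · (32 - 8) · (39 - 7) = ½ · 24 · 32 = 384.

384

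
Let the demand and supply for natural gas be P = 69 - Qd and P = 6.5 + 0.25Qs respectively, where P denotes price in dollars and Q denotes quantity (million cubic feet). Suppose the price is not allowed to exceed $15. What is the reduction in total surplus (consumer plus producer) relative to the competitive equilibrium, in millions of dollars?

160

Rearranging demand gives Qd = 69 - P; rearranging supply gives Qs = 4P - 26. In a free market, 69 - P = 4P - 26 gives the equilibrium P* = 19, Q* = 50.
Since 15 < 19, the ceiling is binding.
At P = 15: Qd = 69 - 15 = 54 and Qs = 4·15 - 26 = 34.
Quantity traded falls to 34. At Q = 34 the demand price is 69 - 34 = 35 and the supply price is (26 + 34)/4 = 15.
Deadweight loss = ½ · (35 - 15) · (50 - 34) = ½ · 20 · 16 = 160.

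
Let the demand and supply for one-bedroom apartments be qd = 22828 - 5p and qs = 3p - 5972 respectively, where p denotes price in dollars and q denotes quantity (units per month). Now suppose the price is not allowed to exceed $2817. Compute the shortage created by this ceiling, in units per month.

Without the control the market clears where 22828 - 5p = 3p - 5972, i.e. p* = 3600 and q* = 4828.
Because the ceiling (2817) lies below the market-clearing price, it is binding.
At p = 2817: qd = 22828 - 5·2817 = 8743 and qs = 3·2817 - 5972 = 2479.
Shortage = qd - qs = 8743 - 2479 = 6264.

6264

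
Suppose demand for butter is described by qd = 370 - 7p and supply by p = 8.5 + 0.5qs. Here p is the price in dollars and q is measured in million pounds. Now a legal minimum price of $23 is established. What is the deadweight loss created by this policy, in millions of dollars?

0

Rearranging supply gives qs = 2p - 17. Equilibrium: 370 - 7p = 2p - 17, so 387 = 9p and p* = 43, q* = 69.
The floor of 23 is below the equilibrium price 43, so it is not binding; the market clears at p* = 43, q* = 69.
Since the control does not bind, no trades are prevented and deadweight loss is zero.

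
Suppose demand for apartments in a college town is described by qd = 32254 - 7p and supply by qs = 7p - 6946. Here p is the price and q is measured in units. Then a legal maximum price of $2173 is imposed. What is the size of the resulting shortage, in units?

Setting quantity demanded equal to quantity supplied, 32254 - 7p = 7p - 6946, gives p* = 2800 and q* = 12654.
Since 2173 < 2800, the ceiling is binding.
At p = 2173: qd = 32254 - 7·2173 = 17043 and qs = 7·2173 - 6946 = 8265.
Shortage = qd - qs = 17043 - 8265 = 8778.

8778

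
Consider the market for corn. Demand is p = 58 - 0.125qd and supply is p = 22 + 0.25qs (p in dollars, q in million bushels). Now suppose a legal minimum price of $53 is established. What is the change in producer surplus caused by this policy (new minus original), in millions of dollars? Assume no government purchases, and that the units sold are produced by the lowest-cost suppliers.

Rearranging demand gives qd = 464 - 8p; rearranging supply gives qs = 4p - 88. Setting quantity demanded equal to quantity supplied, 464 - 8p = 4p - 88, gives p* = 46 and q* = 96.
Since 53 > 46, the floor is binding.
At p = 53: qd = 464 - 8·53 = 40 and qs = 4·53 - 88 = 124.
Producer surplus without the control is ½ · (46 - 22) · 96 = 1152.
With the floor, 40 units are sold at 53. The supply price at q = 40 is 32, so PS = ½ · [(53 - 22) + (53 - 32)] · 40 = 1040.
Change in producer surplus = 1040 - 1152 = -112.

-112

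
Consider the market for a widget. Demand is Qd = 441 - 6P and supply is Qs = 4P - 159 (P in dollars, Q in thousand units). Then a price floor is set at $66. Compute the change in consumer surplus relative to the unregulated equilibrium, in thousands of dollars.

Equilibrium: 441 - 6P = 4P - 159, so 600 = 10P and P* = 60, Q* = 81.
The floor of 66 is above the equilibrium price 60, so it binds.
At P = 66: Qd = 441 - 6·66 = 45 and Qs = 4·66 - 159 = 105.
Consumer surplus without the control is ½ · (73.5 - 60) · 81 = 546.75.
With the floor, consumers buy 45 units at 66, so CS = ½ · (73.5 - 66) · 45 = 168.75.
Change in consumer surplus = 168.75 - 546.75 = -378.

-378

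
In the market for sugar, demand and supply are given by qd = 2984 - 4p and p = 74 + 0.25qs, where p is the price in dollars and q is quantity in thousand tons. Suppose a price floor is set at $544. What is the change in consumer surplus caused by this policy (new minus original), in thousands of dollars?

Rearranging supply gives qs = 4p - 296. Without the control the market clears where 2984 - 4p = 4p - 296, i.e. p* = 410 and q* = 1344.
Since 544 > 410, the floor is binding.
At p = 544: qd = 2984 - 4·544 = 808 and qs = 4·544 - 296 = 1880.
Consumer surplus without the control is ½ · (746 - 410) · 1344 = 225792.
With the floor, consumers buy 808 units at 544, so CS = ½ · (746 - 544) · 808 = 81608.
Change in consumer surplus = 81608 - 225792 = -144184.

-144184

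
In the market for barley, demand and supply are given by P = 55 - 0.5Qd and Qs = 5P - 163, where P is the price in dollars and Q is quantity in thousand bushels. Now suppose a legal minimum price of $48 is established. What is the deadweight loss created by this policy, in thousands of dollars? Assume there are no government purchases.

Rearranging demand gives Qd = 110 - 2P. In a free market, 110 - 2P = 5P - 163 gives the equilibrium P* = 39, Q* = 32.
Because the floor (48) lies above the market-clearing price, it is binding.
At P = 48: Qd = 110 - 2·48 = 14 and Qs = 5·48 - 163 = 77.
Quantity traded falls to 14. At Q = 14 the demand price is (110 - 14)/2 = 48 and the supply price is (163 + 14)/5 = 35.4.
Deadweight loss = ½ · (48 - 35.4) · (32 - 14) = ½ · 12.6 · 18 = 113.4.

113.4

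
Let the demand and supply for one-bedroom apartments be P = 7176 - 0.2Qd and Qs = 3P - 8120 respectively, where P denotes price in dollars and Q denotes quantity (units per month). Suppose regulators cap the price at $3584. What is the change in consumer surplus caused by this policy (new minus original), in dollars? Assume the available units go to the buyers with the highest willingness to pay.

Rearranging demand gives Qd = 35880 - 5P. Equilibrium: 35880 - 5P = 3P - 8120, so 44000 = 8P and P* = 5500, Q* = 8380.
Since 3584 < 5500, the ceiling is binding.
At P = 3584: Qd = 35880 - 5·3584 = 17960 and Qs = 3·3584 - 8120 = 2632.
Consumer surplus without the control is ½ · (7176 - 5500) · 8380 = 7022440.
With the ceiling, 2632 units are sold at 3584 (assume they go to the highest-value buyers). The demand price at Q = 2632 is 6649.6, so CS = ½ · [(7176 - 3584) + (6649.6 - 3584)] · 2632 = 8761401.6.
Change in consumer surplus = 8761401.6 - 7022440 = 1738961.6.

1738961.6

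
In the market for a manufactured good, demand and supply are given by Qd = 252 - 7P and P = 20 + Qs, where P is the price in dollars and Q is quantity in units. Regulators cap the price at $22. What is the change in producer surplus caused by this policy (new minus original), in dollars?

-96

Rearranging supply gives Qs = P - 20. Without the control the market clears where 252 - 7P = P - 20, i.e. P* = 34 and Q* = 14.
Because the ceiling (22) lies below the market-clearing price, it is binding.
At P = 22: Qd = 252 - 7·22 = 98 and Qs = 22 - 20 = 2.
Producer surplus without the control is ½ · (34 - 20) · 14 = 98.
With the ceiling, producers sell 2 units at 22, so PS = ½ · (22 - 20) · 2 = 2.
Change in producer surplus = 2 - 98 = -96.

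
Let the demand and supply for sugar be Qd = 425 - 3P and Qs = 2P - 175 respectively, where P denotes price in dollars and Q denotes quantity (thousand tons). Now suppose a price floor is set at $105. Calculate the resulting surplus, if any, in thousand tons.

0

Without the control the market clears where 425 - 3P = 2P - 175, i.e. P* = 120 and Q* = 65.
The floor of 105 is below the equilibrium price 120, so it is not binding; the market clears at P* = 120, Q* = 65.
Since the control does not bind, there is no surplus.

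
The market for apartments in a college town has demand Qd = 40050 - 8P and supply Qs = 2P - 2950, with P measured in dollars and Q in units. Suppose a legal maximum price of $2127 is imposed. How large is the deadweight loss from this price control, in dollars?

5902411.25

Setting quantity demanded equal to quantity supplied, 40050 - 8P = 2P - 2950, gives P* = 4300 and Q* = 5650.
Since 2127 < 4300, the ceiling is binding.
At P = 2127: Qd = 40050 - 8·2127 = 23034 and Qs = 2·2127 - 2950 = 1304.
Quantity traded falls to 1304. At Q = 1304 the demand price is (40050 - 1304)/8 = 4843.25 and the supply price is (2950 + 1304)/2 = 2127.
Deadweight loss = ½ · (4843.25 - 2127) · (5650 - 1304) = ½ · 2716.25 · 4346 = 5902411.25.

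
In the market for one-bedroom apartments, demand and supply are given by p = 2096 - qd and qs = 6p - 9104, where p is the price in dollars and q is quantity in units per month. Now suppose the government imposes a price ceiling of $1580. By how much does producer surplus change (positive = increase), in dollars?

Rearranging demand gives qd = 2096 - p. Without the control the market clears where 2096 - p = 6p - 9104, i.e. p* = 1600 and q* = 496.
The ceiling of 1580 is below the equilibrium price 1600, so it binds.
At p = 1580: qd = 2096 - 1580 = 516 and qs = 6·1580 - 9104 = 376.
Producer surplus without the control is ½ · (1600 - 4552/3) · 496 = 61504/3.
With the ceiling, producers sell 376 units at 1580, so PS = ½ · (1580 - 4552/3) · 376 = 35344/3.
Change in producer surplus = 35344/3 - 61504/3 = -8720.

-8720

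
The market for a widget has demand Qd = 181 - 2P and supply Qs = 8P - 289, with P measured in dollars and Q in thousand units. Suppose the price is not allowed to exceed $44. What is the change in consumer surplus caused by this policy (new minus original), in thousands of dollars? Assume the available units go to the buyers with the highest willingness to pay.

45

Equilibrium: 181 - 2P = 8P - 289, so 470 = 10P and P* = 47, Q* = 87.
The ceiling of 44 is below the equilibrium price 47, so it binds.
At P = 44: Qd = 181 - 2·44 = 93 and Qs = 8·44 - 289 = 63.
Consumer surplus without the control is ½ · (90.5 - 47) · 87 = 1892.25.
With the ceiling, 63 units are sold at 44 (assume they go to the highest-value buyers). The demand price at Q = 63 is 59, so CS = ½ · [(90.5 - 44) + (59 - 44)] · 63 = 1937.25.
Change in consumer surplus = 1937.25 - 1892.25 = 45.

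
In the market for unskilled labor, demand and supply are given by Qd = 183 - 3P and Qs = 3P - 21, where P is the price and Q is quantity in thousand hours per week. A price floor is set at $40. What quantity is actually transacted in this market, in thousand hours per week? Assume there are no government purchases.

Without the control the market clears where 183 - 3P = 3P - 21, i.e. P* = 34 and Q* = 81.
Since 40 > 34, the floor is binding.
At P = 40: Qd = 183 - 3·40 = 63 and Qs = 3·40 - 21 = 99.
The quantity actually transacted is the short side, demand: 63.

63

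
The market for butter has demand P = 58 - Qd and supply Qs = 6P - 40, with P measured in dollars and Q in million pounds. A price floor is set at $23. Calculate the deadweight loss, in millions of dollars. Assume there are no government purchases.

47.25

Rearranging demand gives Qd = 58 - P. Setting quantity demanded equal to quantity supplied, 58 - P = 6P - 40, gives P* = 14 and Q* = 44.
Since 23 > 14, the floor is binding.
At P = 23: Qd = 58 - 23 = 35 and Qs = 6·23 - 40 = 98.
Quantity traded falls to 35. At Q = 35 the demand price is 58 - 35 = 23 and the supply price is (40 + 35)/6 = 12.5.
Deadweight loss = ½ · (23 - 12.5) · (44 - 35) = ½ · 10.5 · 9 = 47.25.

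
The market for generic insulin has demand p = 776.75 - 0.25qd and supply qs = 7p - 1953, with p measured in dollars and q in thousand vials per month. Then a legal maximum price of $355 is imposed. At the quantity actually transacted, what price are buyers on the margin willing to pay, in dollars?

643.75

Rearranging demand gives qd = 3107 - 4p. Equilibrium: 3107 - 4p = 7p - 1953, so 5060 = 11p and p* = 460, q* = 1267.
The ceiling of 355 is below the equilibrium price 460, so it binds.
At p = 355: qd = 3107 - 4·355 = 1687 and qs = 7·355 - 1953 = 532.
Only 532 units reach the market. On the demand curve, the marginal buyer's willingness to pay at q = 532 is (3107 - 532)/4 = 643.75.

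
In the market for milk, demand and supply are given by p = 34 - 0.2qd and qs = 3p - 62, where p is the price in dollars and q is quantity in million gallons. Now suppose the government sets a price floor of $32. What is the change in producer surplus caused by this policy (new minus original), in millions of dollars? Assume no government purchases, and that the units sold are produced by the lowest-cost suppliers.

-7.5

Rearranging demand gives qd = 170 - 5p. Setting quantity demanded equal to quantity supplied, 170 - 5p = 3p - 62, gives p* = 29 and q* = 25.
The floor of 32 is above the equilibrium price 29, so it binds.
At p = 32: qd = 170 - 5·32 = 10 and qs = 3·32 - 62 = 34.
Producer surplus without the control is ½ · (29 - 62/3) · 25 = 625/6.
With the floor, 10 units are sold at 32. The supply price at q = 10 is 24, so PS = ½ · [(32 - 62/3) + (32 - 24)] · 10 = 290/3.
Change in producer surplus = 290/3 - 625/6 = -7.5.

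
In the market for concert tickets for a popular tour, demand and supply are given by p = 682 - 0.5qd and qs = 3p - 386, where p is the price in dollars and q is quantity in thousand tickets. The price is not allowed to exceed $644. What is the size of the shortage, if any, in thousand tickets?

Rearranging demand gives qd = 1364 - 2p. Without the control the market clears where 1364 - 2p = 3p - 386, i.e. p* = 350 and q* = 664.
Since 644 is above p* = 350, the ceiling does not bind and the free-market outcome prevails.
Since the control does not bind, there is no shortage.

0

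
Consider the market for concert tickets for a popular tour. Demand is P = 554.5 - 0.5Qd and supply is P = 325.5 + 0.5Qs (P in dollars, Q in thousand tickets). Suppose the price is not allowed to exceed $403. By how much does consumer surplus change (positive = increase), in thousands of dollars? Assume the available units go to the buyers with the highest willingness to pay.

4366

Rearranging demand gives Qd = 1109 - 2P; rearranging supply gives Qs = 2P - 651. Without the control the market clears where 1109 - 2P = 2P - 651, i.e. P* = 440 and Q* = 229.
Because the ceiling (403) lies below the market-clearing price, it is binding.
At P = 403: Qd = 1109 - 2·403 = 303 and Qs = 2·403 - 651 = 155.
Consumer surplus without the control is ½ · (554.5 - 440) · 229 = 13110.25.
With the ceiling, 155 units are sold at 403 (assume they go to the highest-value buyers). The demand price at Q = 155 is 477, so CS = ½ · [(554.5 - 403) + (477 - 403)] · 155 = 17476.25.
Change in consumer surplus = 17476.25 - 13110.25 = 4366.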